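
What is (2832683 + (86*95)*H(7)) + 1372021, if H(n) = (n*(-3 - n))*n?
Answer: 201404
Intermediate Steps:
H(n) = n²*(-3 - n)
(2832683 + (86*95)*H(7)) + 1372021 = (2832683 + (86*95)*(7²*(-3 - 1*7))) + 1372021 = (2832683 + 8170*(49*(-3 - 7))) + 1372021 = (2832683 + 8170*(49*(-10))) + 1372021 = (2832683 + 8170*(-490)) + 1372021 = (2832683 - 4003300) + 1372021 = -1170617 + 1372021 = 201404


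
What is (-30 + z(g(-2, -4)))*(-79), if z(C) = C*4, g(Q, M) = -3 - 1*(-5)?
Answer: 1738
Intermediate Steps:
g(Q, M) = 2 (g(Q, M) = -3 + 5 = 2)
z(C) = 4*C
(-30 + z(g(-2, -4)))*(-79) = (-30 + 4*2)*(-79) = (-30 + 8)*(-79) = -22*(-79) = 1738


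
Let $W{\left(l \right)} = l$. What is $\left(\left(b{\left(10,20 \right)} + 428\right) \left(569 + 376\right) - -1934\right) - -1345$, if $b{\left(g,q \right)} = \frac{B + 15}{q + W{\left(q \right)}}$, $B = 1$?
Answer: $408117$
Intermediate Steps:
$b{\left(g,q \right)} = \frac{8}{q}$ ($b{\left(g,q \right)} = \frac{1 + 15}{q + q} = \frac{16}{2 q} = 16 \frac{1}{2 q} = \frac{8}{q}$)
$\left(\left(b{\left(10,20 \right)} + 428\right) \left(569 + 376\right) - -1934\right) - -1345 = \left(\left(\frac{8}{20} + 428\right) \left(569 + 376\right) - -1934\right) - -1345 = \left(\left(8 \cdot \frac{1}{20} + 428\right) 945 + 1934\right) + 1345 = \left(\left(\frac{2}{5} + 428\right) 945 + 1934\right) + 1345 = \left(\frac{2142}{5} \cdot 945 + 1934\right) + 1345 = \left(404838 + 1934\right) + 1345 = 406772 + 1345 = 408117$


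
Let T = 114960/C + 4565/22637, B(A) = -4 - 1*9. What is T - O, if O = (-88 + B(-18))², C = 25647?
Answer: -1973228920288/193523713 ≈ -10196.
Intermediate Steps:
B(A) = -13 (B(A) = -4 - 9 = -13)
O = 10201 (O = (-88 - 13)² = (-101)² = 10201)
T = 906476025/193523713 (T = 114960/25647 + 4565/22637 = 114960*(1/25647) + 4565*(1/22637) = 38320/8549 + 4565/22637 = 906476025/193523713 ≈ 4.6841)
T - O = 906476025/193523713 - 1*10201 = 906476025/193523713 - 10201 = -1973228920288/193523713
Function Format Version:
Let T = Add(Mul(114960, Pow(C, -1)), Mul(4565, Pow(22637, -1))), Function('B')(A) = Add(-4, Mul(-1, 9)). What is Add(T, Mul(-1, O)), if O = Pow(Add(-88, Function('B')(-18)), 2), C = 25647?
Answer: Rational(-1973228920288, 193523713) ≈ -10196.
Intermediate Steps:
Function('B')(A) = -13 (Function('B')(A) = Add(-4, -9) = -13)
O = 10201 (O = Pow(Add(-88, -13), 2) = Pow(-101, 2) = 10201)
T = Rational(906476025, 193523713) (T = Add(Mul(114960, Pow(25647, -1)), Mul(4565, Pow(22637, -1))) = Add(Mul(114960, Rational(1, 25647)), Mul(4565, Rational(1, 22637))) = Add(Rational(38320, 8549), Rational(4565, 22637)) = Rational(906476025, 193523713) ≈ 4.6841)
Add(T, Mul(-1, O)) = Add(Rational(906476025, 193523713), Mul(-1, 10201)) = Add(Rational(906476025, 193523713), -10201) = Rational(-1973228920288, 193523713)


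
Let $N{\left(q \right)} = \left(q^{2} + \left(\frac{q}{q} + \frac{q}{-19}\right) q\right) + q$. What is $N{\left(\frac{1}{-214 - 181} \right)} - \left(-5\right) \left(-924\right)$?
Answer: $- \frac{13695889492}{2964475} \approx -4620.0$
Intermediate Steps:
$N{\left(q \right)} = q + q^{2} + q \left(1 - \frac{q}{19}\right)$ ($N{\left(q \right)} = \left(q^{2} + \left(1 + q \left(- \frac{1}{19}\right)\right) q\right) + q = \left(q^{2} + \left(1 - \frac{q}{19}\right) q\right) + q = \left(q^{2} + q \left(1 - \frac{q}{19}\right)\right) + q = q + q^{2} + q \left(1 - \frac{q}{19}\right)$)
$N{\left(\frac{1}{-214 - 181} \right)} - \left(-5\right) \left(-924\right) = \frac{2 \left(19 + \frac{9}{-214 - 181}\right)}{19 \left(-214 - 181\right)} - \left(-5\right) \left(-924\right) = \frac{2 \left(19 + \frac{9}{-395}\right)}{19 \left(-395\right)} - 4620 = \frac{2}{19} \left(- \frac{1}{395}\right) \left(19 + 9 \left(- \frac{1}{395}\right)\right) - 4620 = \frac{2}{19} \left(- \frac{1}{395}\right) \left(19 - \frac{9}{395}\right) - 4620 = \frac{2}{19} \left(- \frac{1}{395}\right) \frac{7496}{395} - 4620 = - \frac{14992}{2964475} - 4620 = - \frac{13695889492}{2964475}$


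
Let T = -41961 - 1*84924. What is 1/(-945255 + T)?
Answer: -1/1072140 ≈ -9.3271e-7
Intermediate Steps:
T = -126885 (T = -41961 - 84924 = -126885)
1/(-945255 + T) = 1/(-945255 - 126885) = 1/(-1072140) = -1/1072140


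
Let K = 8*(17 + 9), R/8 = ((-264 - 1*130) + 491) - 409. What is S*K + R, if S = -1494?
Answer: -313248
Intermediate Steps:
R = -2496 (R = 8*(((-264 - 1*130) + 491) - 409) = 8*(((-264 - 130) + 491) - 409) = 8*((-394 + 491) - 409) = 8*(97 - 409) = 8*(-312) = -2496)
K = 208 (K = 8*26 = 208)
S*K + R = -1494*208 - 2496 = -310752 - 2496 = -313248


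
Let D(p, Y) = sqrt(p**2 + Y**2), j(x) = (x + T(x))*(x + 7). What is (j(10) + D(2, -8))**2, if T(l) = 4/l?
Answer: 783156/25 + 3536*sqrt(17)/5 ≈ 34242.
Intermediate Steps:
j(x) = (7 + x)*(x + 4/x) (j(x) = (x + 4/x)*(x + 7) = (x + 4/x)*(7 + x) = (7 + x)*(x + 4/x))
D(p, Y) = sqrt(Y**2 + p**2)
(j(10) + D(2, -8))**2 = ((4 + 10**2 + 7*10 + 28/10) + sqrt((-8)**2 + 2**2))**2 = ((4 + 100 + 70 + 28*(1/10)) + sqrt(64 + 4))**2 = ((4 + 100 + 70 + 14/5) + sqrt(68))**2 = (884/5 + 2*sqrt(17))**2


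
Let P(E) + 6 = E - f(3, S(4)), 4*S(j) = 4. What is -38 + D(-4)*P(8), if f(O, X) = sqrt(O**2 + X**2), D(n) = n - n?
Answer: -38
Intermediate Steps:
S(j) = 1 (S(j) = (1/4)*4 = 1)
D(n) = 0
P(E) = -6 + E - sqrt(10) (P(E) = -6 + (E - sqrt(3**2 + 1**2)) = -6 + (E - sqrt(9 + 1)) = -6 + (E - sqrt(10)) = -6 + E - sqrt(10))
-38 + D(-4)*P(8) = -38 + 0*(-6 + 8 - sqrt(10)) = -38 + 0*(2 - sqrt(10)) = -38 + 0 = -38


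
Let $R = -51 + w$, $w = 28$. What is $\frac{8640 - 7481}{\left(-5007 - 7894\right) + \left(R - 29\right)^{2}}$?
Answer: $- \frac{1159}{10197} \approx -0.11366$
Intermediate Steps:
$R = -23$ ($R = -51 + 28 = -23$)
$\frac{8640 - 7481}{\left(-5007 - 7894\right) + \left(R - 29\right)^{2}} = \frac{8640 - 7481}{\left(-5007 - 7894\right) + \left(-23 - 29\right)^{2}} = \frac{1159}{-12901 + \left(-52\right)^{2}} = \frac{1159}{-12901 + 2704} = \frac{1159}{-10197} = 1159 \left(- \frac{1}{10197}\right) = - \frac{1159}{10197}$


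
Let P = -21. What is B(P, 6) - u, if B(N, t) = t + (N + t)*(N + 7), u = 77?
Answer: 139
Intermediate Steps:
B(N, t) = t + (7 + N)*(N + t) (B(N, t) = t + (N + t)*(7 + N) = t + (7 + N)*(N + t))
B(P, 6) - u = ((-21)² + 7*(-21) + 8*6 - 21*6) - 1*77 = (441 - 147 + 48 - 126) - 77 = 216 - 77 = 139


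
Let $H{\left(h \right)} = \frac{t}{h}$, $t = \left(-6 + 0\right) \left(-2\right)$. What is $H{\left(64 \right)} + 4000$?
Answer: $\frac{64003}{16} \approx 4000.2$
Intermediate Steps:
$t = 12$ ($t = \left(-6\right) \left(-2\right) = 12$)
$H{\left(h \right)} = \frac{12}{h}$
$H{\left(64 \right)} + 4000 = \frac{12}{64} + 4000 = 12 \cdot \frac{1}{64} + 4000 = \frac{3}{16} + 4000 = \frac{64003}{16}$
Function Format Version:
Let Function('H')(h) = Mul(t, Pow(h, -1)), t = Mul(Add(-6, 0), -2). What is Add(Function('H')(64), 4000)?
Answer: Rational(64003, 16) ≈ 4000.2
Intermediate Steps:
t = 12 (t = Mul(-6, -2) = 12)
Function('H')(h) = Mul(12, Pow(h, -1))
Add(Function('H')(64), 4000) = Add(Mul(12, Pow(64, -1)), 4000) = Add(Mul(12, Rational(1, 64)), 4000) = Add(Rational(3, 16), 4000) = Rational(64003, 16)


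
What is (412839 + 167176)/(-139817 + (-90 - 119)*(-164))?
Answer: -580015/105541 ≈ -5.4956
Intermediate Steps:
(412839 + 167176)/(-139817 + (-90 - 119)*(-164)) = 580015/(-139817 - 209*(-164)) = 580015/(-139817 + 34276) = 580015/(-105541) = 580015*(-1/105541) = -580015/105541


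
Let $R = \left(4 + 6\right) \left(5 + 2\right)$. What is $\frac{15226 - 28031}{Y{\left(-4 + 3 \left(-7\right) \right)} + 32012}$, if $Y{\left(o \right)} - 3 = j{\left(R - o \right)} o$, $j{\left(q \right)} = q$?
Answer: $- \frac{197}{456} \approx -0.43202$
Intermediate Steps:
$R = 70$ ($R = 10 \cdot 7 = 70$)
$Y{\left(o \right)} = 3 + o \left(70 - o\right)$ ($Y{\left(o \right)} = 3 + \left(70 - o\right) o = 3 + o \left(70 - o\right)$)
$\frac{15226 - 28031}{Y{\left(-4 + 3 \left(-7\right) \right)} + 32012} = \frac{15226 - 28031}{\left(3 - \left(-4 + 3 \left(-7\right)\right) \left(-70 + \left(-4 + 3 \left(-7\right)\right)\right)\right) + 32012} = - \frac{12805}{\left(3 - \left(-4 - 21\right) \left(-70 - 25\right)\right) + 32012} = - \frac{12805}{\left(3 - - 25 \left(-70 - 25\right)\right) + 32012} = - \frac{12805}{\left(3 - \left(-25\right) \left(-95\right)\right) + 32012} = - \frac{12805}{\left(3 - 2375\right) + 32012} = - \frac{12805}{-2372 + 32012} = - \frac{12805}{29640} = \left(-12805\right) \frac{1}{29640} = - \frac{197}{456}$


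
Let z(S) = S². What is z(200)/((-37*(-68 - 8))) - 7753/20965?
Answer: 204199641/14738395 ≈ 13.855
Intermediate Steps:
z(200)/((-37*(-68 - 8))) - 7753/20965 = 200²/((-37*(-68 - 8))) - 7753/20965 = 40000/((-37*(-76))) - 7753*1/20965 = 40000/2812 - 7753/20965 = 40000*(1/2812) - 7753/20965 = 10000/703 - 7753/20965 = 204199641/14738395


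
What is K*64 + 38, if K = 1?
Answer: 102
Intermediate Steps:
K*64 + 38 = 1*64 + 38 = 64 + 38 = 102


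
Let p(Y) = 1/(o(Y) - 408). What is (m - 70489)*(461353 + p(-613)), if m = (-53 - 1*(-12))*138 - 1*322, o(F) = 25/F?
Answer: -8824351609504356/250129 ≈ -3.5279e+10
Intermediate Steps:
p(Y) = 1/(-408 + 25/Y) (p(Y) = 1/(25/Y - 408) = 1/(-408 + 25/Y))
m = -5980 (m = (-53 + 12)*138 - 322 = -41*138 - 322 = -5658 - 322 = -5980)
(m - 70489)*(461353 + p(-613)) = (-5980 - 70489)*(461353 - 1*(-613)/(-25 + 408*(-613))) = -76469*(461353 - 1*(-613)/(-25 - 250104)) = -76469*(461353 - 1*(-613)/(-250129)) = -76469*(461353 - 1*(-613)*(-1/250129)) = -76469*(461353 - 613/250129) = -76469*115397763924/250129 = -8824351609504356/250129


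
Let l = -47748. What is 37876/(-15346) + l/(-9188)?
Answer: 48092015/17624881 ≈ 2.7286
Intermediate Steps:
37876/(-15346) + l/(-9188) = 37876/(-15346) - 47748/(-9188) = 37876*(-1/15346) - 47748*(-1/9188) = -18938/7673 + 11937/2297 = 48092015/17624881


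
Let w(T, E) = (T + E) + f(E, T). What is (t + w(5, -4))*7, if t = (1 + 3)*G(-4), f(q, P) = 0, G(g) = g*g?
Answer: 455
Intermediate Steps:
G(g) = g²
t = 64 (t = (1 + 3)*(-4)² = 4*16 = 64)
w(T, E) = E + T (w(T, E) = (T + E) + 0 = (E + T) + 0 = E + T)
(t + w(5, -4))*7 = (64 + (-4 + 5))*7 = (64 + 1)*7 = 65*7 = 455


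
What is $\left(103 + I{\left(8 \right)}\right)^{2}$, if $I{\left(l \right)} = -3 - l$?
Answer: $8464$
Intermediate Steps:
$\left(103 + I{\left(8 \right)}\right)^{2} = \left(103 - 11\right)^{2} = 92^{2} = 8464$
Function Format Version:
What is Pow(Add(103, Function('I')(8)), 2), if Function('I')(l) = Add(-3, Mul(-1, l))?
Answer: 8464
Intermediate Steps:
Pow(Add(103, Function('I')(8)), 2) = Pow(Add(103, Add(-3, Mul(-1, 8))), 2) = Pow(Add(103, Add(-3, -8)), 2) = Pow(Add(103, -11), 2) = Pow(92, 2) = 8464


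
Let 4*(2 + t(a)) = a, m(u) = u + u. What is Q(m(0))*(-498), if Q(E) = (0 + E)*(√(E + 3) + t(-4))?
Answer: 0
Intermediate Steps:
m(u) = 2*u
t(a) = -2 + a/4
Q(E) = E*(-3 + √(3 + E)) (Q(E) = (0 + E)*(√(E + 3) + (-2 + (¼)*(-4))) = E*(√(3 + E) + (-2 - 1)) = E*(√(3 + E) - 3) = E*(-3 + √(3 + E)))
Q(m(0))*(-498) = ((2*0)*(-3 + √(3 + 2*0)))*(-498) = (0*(-3 + √(3 + 0)))*(-498) = (0*(-3 + √3))*(-498) = 0*(-498) = 0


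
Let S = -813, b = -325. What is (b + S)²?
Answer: 1295044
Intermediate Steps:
(b + S)² = (-325 - 813)² = (-1138)² = 1295044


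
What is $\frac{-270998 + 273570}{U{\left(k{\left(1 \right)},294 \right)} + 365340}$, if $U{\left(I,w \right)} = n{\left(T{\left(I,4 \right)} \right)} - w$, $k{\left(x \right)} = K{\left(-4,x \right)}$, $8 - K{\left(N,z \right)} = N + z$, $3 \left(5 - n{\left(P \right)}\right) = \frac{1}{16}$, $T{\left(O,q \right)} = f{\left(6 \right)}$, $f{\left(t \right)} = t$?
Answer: $\frac{123456}{17522447} \approx 0.0070456$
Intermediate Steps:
$T{\left(O,q \right)} = 6$
$n{\left(P \right)} = \frac{239}{48}$ ($n{\left(P \right)} = 5 - \frac{1}{3 \cdot 16} = 5 - \frac{1}{48} = \frac{239}{48}$)
$K{\left(N,z \right)} = 8 - N - z$ ($K{\left(N,z \right)} = 8 - \left(N + z\right) = 8 - N - z$)
$k{\left(x \right)} = 12 - x$ ($k{\left(x \right)} = 8 - -4 - x = 8 + 4 - x = 12 - x$)
$U{\left(I,w \right)} = \frac{239}{48} - w$
$\frac{-270998 + 273570}{U{\left(k{\left(1 \right)},294 \right)} + 365340} = \frac{-270998 + 273570}{\left(\frac{239}{48} - 294\right) + 365340} = \frac{2572}{\left(\frac{239}{48} - 294\right) + 365340} = \frac{2572}{- \frac{13873}{48} + 365340} = \frac{2572}{\frac{17522447}{48}} = 2572 \cdot \frac{48}{17522447} = \frac{123456}{17522447}$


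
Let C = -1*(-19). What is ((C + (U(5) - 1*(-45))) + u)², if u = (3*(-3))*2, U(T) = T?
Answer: 2601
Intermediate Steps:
C = 19
u = -18 (u = -9*2 = -18)
((C + (U(5) - 1*(-45))) + u)² = ((19 + (5 - 1*(-45))) - 18)² = ((19 + (5 + 45)) - 18)² = ((19 + 50) - 18)² = (69 - 18)² = 51² = 2601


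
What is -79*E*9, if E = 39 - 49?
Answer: 7110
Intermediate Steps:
E = -10
-79*E*9 = -79*(-10)*9 = 790*9 = 7110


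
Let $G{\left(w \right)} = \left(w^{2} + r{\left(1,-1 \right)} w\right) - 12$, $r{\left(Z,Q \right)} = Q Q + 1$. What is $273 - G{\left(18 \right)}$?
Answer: $-75$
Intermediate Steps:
$r{\left(Z,Q \right)} = 1 + Q^{2}$ ($r{\left(Z,Q \right)} = Q^{2} + 1 = 1 + Q^{2}$)
$G{\left(w \right)} = -12 + w^{2} + 2 w$ ($G{\left(w \right)} = \left(w^{2} + \left(1 + \left(-1\right)^{2}\right) w\right) - 12 = \left(w^{2} + \left(1 + 1\right) w\right) - 12 = \left(w^{2} + 2 w\right) - 12 = -12 + w^{2} + 2 w$)
$273 - G{\left(18 \right)} = 273 - \left(-12 + 18^{2} + 2 \cdot 18\right) = 273 - \left(-12 + 324 + 36\right) = 273 - 348 = -75$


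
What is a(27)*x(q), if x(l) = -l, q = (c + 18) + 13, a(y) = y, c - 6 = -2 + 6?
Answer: -1107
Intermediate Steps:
c = 10 (c = 6 + (-2 + 6) = 6 + 4 = 10)
q = 41 (q = (10 + 18) + 13 = 28 + 13 = 41)
a(27)*x(q) = 27*(-1*41) = 27*(-41) = -1107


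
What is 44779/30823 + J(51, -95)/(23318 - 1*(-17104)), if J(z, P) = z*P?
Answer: 553573101/415309102 ≈ 1.3329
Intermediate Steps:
J(z, P) = P*z
44779/30823 + J(51, -95)/(23318 - 1*(-17104)) = 44779/30823 + (-95*51)/(23318 - 1*(-17104)) = 44779*(1/30823) - 4845/(23318 + 17104) = 44779/30823 - 4845/40422 = 44779/30823 - 4845*1/40422 = 44779/30823 - 1615/13474 = 553573101/415309102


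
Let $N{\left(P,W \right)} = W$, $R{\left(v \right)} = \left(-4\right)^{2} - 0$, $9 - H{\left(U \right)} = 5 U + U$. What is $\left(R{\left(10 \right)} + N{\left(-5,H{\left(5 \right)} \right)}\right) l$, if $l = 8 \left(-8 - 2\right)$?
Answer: $400$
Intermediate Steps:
$H{\left(U \right)} = 9 - 6 U$ ($H{\left(U \right)} = 9 - \left(5 U + U\right) = 9 - 6 U$)
$R{\left(v \right)} = 16$ ($R{\left(v \right)} = 16 + 0 = 16$)
$l = -80$ ($l = 8 \left(-10\right) = -80$)
$\left(R{\left(10 \right)} + N{\left(-5,H{\left(5 \right)} \right)}\right) l = \left(16 + \left(9 - 30\right)\right) \left(-80\right) = \left(16 - 21\right) \left(-80\right) = \left(-5\right) \left(-80\right) = 400$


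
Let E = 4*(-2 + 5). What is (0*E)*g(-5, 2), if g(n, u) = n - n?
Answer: 0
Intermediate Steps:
E = 12 (E = 4*3 = 12)
g(n, u) = 0
(0*E)*g(-5, 2) = (0*12)*0 = 0*0 = 0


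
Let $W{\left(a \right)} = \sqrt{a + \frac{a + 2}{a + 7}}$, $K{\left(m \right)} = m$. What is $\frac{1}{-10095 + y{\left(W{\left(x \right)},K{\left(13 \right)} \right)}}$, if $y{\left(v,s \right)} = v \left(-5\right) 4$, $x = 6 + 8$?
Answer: $- \frac{42399}{427993105} + \frac{4 \sqrt{6510}}{427993105} \approx -9.8311 \cdot 10^{-5}$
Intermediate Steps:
$x = 14$
$W{\left(a \right)} = \sqrt{a + \frac{2 + a}{7 + a}}$
$y{\left(v,s \right)} = - 20 v$ ($y{\left(v,s \right)} = - 5 v 4 = - 20 v$)
$\frac{1}{-10095 + y{\left(W{\left(x \right)},K{\left(13 \right)} \right)}} = \frac{1}{-10095 - 20 \sqrt{\frac{2 + 14 + 14 \left(7 + 14\right)}{7 + 14}}} = \frac{1}{-10095 - 20 \sqrt{\frac{2 + 14 + 14 \cdot 21}{21}}} = \frac{1}{-10095 - 20 \sqrt{\frac{2 + 14 + 294}{21}}} = \frac{1}{-10095 - 20 \sqrt{\frac{1}{21} \cdot 310}} = \frac{1}{-10095 - 20 \sqrt{\frac{310}{21}}} = \frac{1}{-10095 - 20 \frac{\sqrt{6510}}{21}} = \frac{1}{-10095 - \frac{20 \sqrt{6510}}{21}}$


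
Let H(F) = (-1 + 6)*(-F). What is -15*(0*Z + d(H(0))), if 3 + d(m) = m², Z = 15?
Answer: 45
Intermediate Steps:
H(F) = -5*F (H(F) = 5*(-F) = -5*F)
d(m) = -3 + m²
-15*(0*Z + d(H(0))) = -15*(0*15 + (-3 + (-5*0)²)) = -15*(0 + (-3 + 0²)) = -15*(0 + (-3 + 0)) = -15*(0 - 3) = -15*(-3) = 45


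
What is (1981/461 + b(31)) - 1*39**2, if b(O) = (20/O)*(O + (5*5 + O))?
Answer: -20873060/14291 ≈ -1460.6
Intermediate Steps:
b(O) = 20*(25 + 2*O)/O (b(O) = (20/O)*(O + (25 + O)) = (20/O)*(25 + 2*O) = 20*(25 + 2*O)/O)
(1981/461 + b(31)) - 1*39**2 = (1981/461 + (40 + 500/31)) - 1*39**2 = (1981*(1/461) + (40 + 500*(1/31))) - 1*1521 = (1981/461 + (40 + 500/31)) - 1521 = (1981/461 + 1740/31) - 1521 = 863551/14291 - 1521 = -20873060/14291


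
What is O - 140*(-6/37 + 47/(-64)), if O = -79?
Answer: 27537/592 ≈ 46.515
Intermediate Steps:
O - 140*(-6/37 + 47/(-64)) = -79 - 140*(-6/37 + 47/(-64)) = -79 - 140*(-6*1/37 + 47*(-1/64)) = -79 - 140*(-6/37 - 47/64) = -79 - 140*(-2123/2368) = -79 + 74305/592 = 27537/592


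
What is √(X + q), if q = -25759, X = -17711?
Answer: 3*I*√4830 ≈ 208.49*I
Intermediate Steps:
√(X + q) = √(-17711 - 25759) = √(-43470) = 3*I*√4830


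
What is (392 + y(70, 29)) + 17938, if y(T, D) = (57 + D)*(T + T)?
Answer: 30370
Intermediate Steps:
y(T, D) = 2*T*(57 + D) (y(T, D) = (57 + D)*(2*T) = 2*T*(57 + D))
(392 + y(70, 29)) + 17938 = (392 + 2*70*(57 + 29)) + 17938 = (392 + 2*70*86) + 17938 = (392 + 12040) + 17938 = 12432 + 17938 = 30370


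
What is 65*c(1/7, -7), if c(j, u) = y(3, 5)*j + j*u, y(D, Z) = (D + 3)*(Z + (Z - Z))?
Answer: 1495/7 ≈ 213.57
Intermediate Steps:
y(D, Z) = Z*(3 + D) (y(D, Z) = (3 + D)*(Z + 0) = (3 + D)*Z = Z*(3 + D))
c(j, u) = 30*j + j*u (c(j, u) = (5*(3 + 3))*j + j*u = (5*6)*j + j*u = 30*j + j*u)
65*c(1/7, -7) = 65*((30 - 7)/7) = 65*((1/7)*23) = 65*(23/7) = 1495/7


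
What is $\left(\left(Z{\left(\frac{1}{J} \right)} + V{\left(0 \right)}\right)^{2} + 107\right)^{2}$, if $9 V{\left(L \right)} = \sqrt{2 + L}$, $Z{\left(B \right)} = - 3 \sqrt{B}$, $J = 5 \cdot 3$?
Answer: $\frac{1899923464}{164025} - \frac{174352 \sqrt{30}}{18225} \approx 11531.0$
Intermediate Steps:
$J = 15$
$V{\left(L \right)} = \frac{\sqrt{2 + L}}{9}$
$\left(\left(Z{\left(\frac{1}{J} \right)} + V{\left(0 \right)}\right)^{2} + 107\right)^{2} = \left(\left(- 3 \sqrt{\frac{1}{15}} + \frac{\sqrt{2 + 0}}{9}\right)^{2} + 107\right)^{2} = \left(\left(- \frac{3}{\sqrt{15}} + \frac{\sqrt{2}}{9}\right)^{2} + 107\right)^{2} = \left(\left(- 3 \frac{\sqrt{15}}{15} + \frac{\sqrt{2}}{9}\right)^{2} + 107\right)^{2} = \left(\left(- \frac{\sqrt{15}}{5} + \frac{\sqrt{2}}{9}\right)^{2} + 107\right)^{2} = \left(107 + \left(- \frac{\sqrt{15}}{5} + \frac{\sqrt{2}}{9}\right)^{2}\right)^{2}$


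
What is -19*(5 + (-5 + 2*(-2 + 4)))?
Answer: -76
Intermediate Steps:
-19*(5 + (-5 + 2*(-2 + 4))) = -19*(5 + (-5 + 2*2)) = -19*(5 + (-5 + 4)) = -19*(5 - 1) = -19*4 = -76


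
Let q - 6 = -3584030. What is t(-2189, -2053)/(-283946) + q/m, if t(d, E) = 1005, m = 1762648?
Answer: -1901941679/933762778 ≈ -2.0369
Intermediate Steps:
q = -3584024 (q = 6 - 3584030 = -3584024)
t(-2189, -2053)/(-283946) + q/m = 1005/(-283946) - 3584024/1762648 = 1005*(-1/283946) - 3584024*1/1762648 = -15/4238 - 448003/220331 = -1901941679/933762778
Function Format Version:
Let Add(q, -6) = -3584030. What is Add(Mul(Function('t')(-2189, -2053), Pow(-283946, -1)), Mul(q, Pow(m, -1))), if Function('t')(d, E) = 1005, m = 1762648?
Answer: Rational(-1901941679, 933762778) ≈ -2.0369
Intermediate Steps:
q = -3584024 (q = Add(6, -3584030) = -3584024)
Add(Mul(Function('t')(-2189, -2053), Pow(-283946, -1)), Mul(q, Pow(m, -1))) = Add(Mul(1005, Pow(-283946, -1)), Mul(-3584024, Pow(1762648, -1))) = Add(Mul(1005, Rational(-1, 283946)), Mul(-3584024, Rational(1, 1762648))) = Add(Rational(-15, 4238), Rational(-448003, 220331)) = Rational(-1901941679, 933762778)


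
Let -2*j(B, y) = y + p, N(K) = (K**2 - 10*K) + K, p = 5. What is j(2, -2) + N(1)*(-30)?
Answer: 477/2 ≈ 238.50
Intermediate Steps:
N(K) = K**2 - 9*K
j(B, y) = -5/2 - y/2 (j(B, y) = -(y + 5)/2 = -(5 + y)/2 = -5/2 - y/2)
j(2, -2) + N(1)*(-30) = (-5/2 - 1/2*(-2)) + (1*(-9 + 1))*(-30) = (-5/2 + 1) + (1*(-8))*(-30) = -3/2 - 8*(-30) = -3/2 + 240 = 477/2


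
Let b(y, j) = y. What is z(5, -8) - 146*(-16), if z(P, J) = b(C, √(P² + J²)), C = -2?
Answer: 2334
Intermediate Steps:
z(P, J) = -2
z(5, -8) - 146*(-16) = -2 - 146*(-16) = -2 + 2336 = 2334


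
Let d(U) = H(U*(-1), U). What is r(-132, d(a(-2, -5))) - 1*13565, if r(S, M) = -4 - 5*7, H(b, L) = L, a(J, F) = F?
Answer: -13604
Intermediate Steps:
d(U) = U
r(S, M) = -39 (r(S, M) = -4 - 35 = -39)
r(-132, d(a(-2, -5))) - 1*13565 = -39 - 1*13565 = -39 - 13565 = -13604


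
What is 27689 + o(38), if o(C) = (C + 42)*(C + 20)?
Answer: 32329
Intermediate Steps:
o(C) = (20 + C)*(42 + C) (o(C) = (42 + C)*(20 + C) = (20 + C)*(42 + C))
27689 + o(38) = 27689 + (840 + 38² + 62*38) = 27689 + (840 + 1444 + 2356) = 27689 + 4640 = 32329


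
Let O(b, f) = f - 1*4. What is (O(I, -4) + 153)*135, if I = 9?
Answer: 19575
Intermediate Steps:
O(b, f) = -4 + f (O(b, f) = f - 4 = -4 + f)
(O(I, -4) + 153)*135 = ((-4 - 4) + 153)*135 = (-8 + 153)*135 = 145*135 = 19575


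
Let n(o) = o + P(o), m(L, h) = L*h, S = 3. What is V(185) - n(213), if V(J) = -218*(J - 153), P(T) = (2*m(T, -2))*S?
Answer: -4633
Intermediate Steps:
P(T) = -12*T (P(T) = (2*(T*(-2)))*3 = (2*(-2*T))*3 = -4*T*3 = -12*T)
V(J) = 33354 - 218*J (V(J) = -218*(-153 + J) = 33354 - 218*J)
n(o) = -11*o (n(o) = o - 12*o = -11*o)
V(185) - n(213) = (33354 - 218*185) - (-11)*213 = (33354 - 40330) - 1*(-2343) = -6976 + 2343 = -4633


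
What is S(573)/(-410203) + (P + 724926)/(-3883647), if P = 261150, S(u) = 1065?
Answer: -136209139161/531027883447 ≈ -0.25650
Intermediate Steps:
S(573)/(-410203) + (P + 724926)/(-3883647) = 1065/(-410203) + (261150 + 724926)/(-3883647) = 1065*(-1/410203) + 986076*(-1/3883647) = -1065/410203 - 328692/1294549 = -136209139161/531027883447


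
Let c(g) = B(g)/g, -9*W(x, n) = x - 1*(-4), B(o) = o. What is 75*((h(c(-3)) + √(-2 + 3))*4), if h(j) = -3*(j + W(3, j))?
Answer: 100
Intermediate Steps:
W(x, n) = -4/9 - x/9 (W(x, n) = -(x - 1*(-4))/9 = -(x + 4)/9 = -(4 + x)/9 = -4/9 - x/9)
c(g) = 1 (c(g) = g/g = 1)
h(j) = 7/3 - 3*j (h(j) = -3*(j + (-4/9 - ⅑*3)) = -3*(j + (-4/9 - ⅓)) = -3*(j - 7/9) = -3*(-7/9 + j) = 7/3 - 3*j)
75*((h(c(-3)) + √(-2 + 3))*4) = 75*(((7/3 - 3*1) + √(-2 + 3))*4) = 75*(((7/3 - 3) + √1)*4) = 75*((-⅔ + 1)*4) = 75*((⅓)*4) = 75*(4/3) = 100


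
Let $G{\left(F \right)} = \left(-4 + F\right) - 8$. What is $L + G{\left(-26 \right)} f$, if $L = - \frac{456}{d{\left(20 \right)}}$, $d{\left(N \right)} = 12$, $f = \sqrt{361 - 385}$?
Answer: $-38 - 76 i \sqrt{6} \approx -38.0 - 186.16 i$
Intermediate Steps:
$f = 2 i \sqrt{6}$ ($f = \sqrt{-24} = 2 i \sqrt{6} \approx 4.899 i$)
$G{\left(F \right)} = -12 + F$
$L = -38$ ($L = - \frac{456}{12} = \left(-456\right) \frac{1}{12} = -38$)
$L + G{\left(-26 \right)} f = -38 + \left(-12 - 26\right) 2 i \sqrt{6} = -38 - 38 \cdot 2 i \sqrt{6} = -38 - 76 i \sqrt{6}$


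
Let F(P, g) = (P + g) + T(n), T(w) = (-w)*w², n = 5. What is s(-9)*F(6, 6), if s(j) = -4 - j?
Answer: -565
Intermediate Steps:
T(w) = -w³
F(P, g) = -125 + P + g (F(P, g) = (P + g) - 1*5³ = (P + g) - 1*125 = (P + g) - 125 = -125 + P + g)
s(-9)*F(6, 6) = (-4 - 1*(-9))*(-125 + 6 + 6) = (-4 + 9)*(-113) = 5*(-113) = -565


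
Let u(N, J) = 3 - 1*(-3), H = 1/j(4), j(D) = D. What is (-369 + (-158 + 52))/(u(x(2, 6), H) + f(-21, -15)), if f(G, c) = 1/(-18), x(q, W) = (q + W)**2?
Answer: -8550/107 ≈ -79.906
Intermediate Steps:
x(q, W) = (W + q)**2
f(G, c) = -1/18 (f(G, c) = 1*(-1/18) = -1/18)
H = 1/4 ≈ 0.25000
u(N, J) = 6 (u(N, J) = 3 + 3 = 6)
(-369 + (-158 + 52))/(u(x(2, 6), H) + f(-21, -15)) = (-369 + (-158 + 52))/(6 - 1/18) = (-369 - 106)/(107/18) = -475*18/107 = -8550/107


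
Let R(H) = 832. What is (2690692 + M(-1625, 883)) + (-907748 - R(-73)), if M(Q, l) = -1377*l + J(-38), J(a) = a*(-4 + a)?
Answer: 567817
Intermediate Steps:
M(Q, l) = 1596 - 1377*l (M(Q, l) = -1377*l - 38*(-4 - 38) = -1377*l - 38*(-42) = -1377*l + 1596 = 1596 - 1377*l)
(2690692 + M(-1625, 883)) + (-907748 - R(-73)) = (2690692 + (1596 - 1377*883)) + (-907748 - 1*832) = (2690692 + (1596 - 1215891)) + (-907748 - 832) = (2690692 - 1214295) - 908580 = 1476397 - 908580 = 567817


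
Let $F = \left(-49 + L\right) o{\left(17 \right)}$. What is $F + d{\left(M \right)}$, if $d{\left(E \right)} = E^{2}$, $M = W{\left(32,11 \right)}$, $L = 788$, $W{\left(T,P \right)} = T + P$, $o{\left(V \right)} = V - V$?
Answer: $1849$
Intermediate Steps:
$o{\left(V \right)} = 0$
$W{\left(T,P \right)} = P + T$
$M = 43$ ($M = 11 + 32 = 43$)
$F = 0$ ($F = \left(-49 + 788\right) 0 = 739 \cdot 0 = 0$)
$F + d{\left(M \right)} = 0 + 43^{2} = 0 + 1849 = 1849$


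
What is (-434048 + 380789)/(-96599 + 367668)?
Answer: -53259/271069 ≈ -0.19648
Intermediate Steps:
(-434048 + 380789)/(-96599 + 367668) = -53259/271069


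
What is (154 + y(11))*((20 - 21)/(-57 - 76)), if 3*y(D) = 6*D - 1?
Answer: 527/399 ≈ 1.3208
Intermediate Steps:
y(D) = -⅓ + 2*D (y(D) = (6*D - 1)/3 = (-1 + 6*D)/3 = -⅓ + 2*D)
(154 + y(11))*((20 - 21)/(-57 - 76)) = (154 + (-⅓ + 2*11))*((20 - 21)/(-57 - 76)) = (154 + (-⅓ + 22))*(-1/(-133)) = (154 + 65/3)*(-1*(-1/133)) = (527/3)*(1/133) = 527/399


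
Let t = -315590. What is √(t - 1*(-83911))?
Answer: I*√231679 ≈ 481.33*I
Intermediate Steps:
√(t - 1*(-83911)) = √(-315590 - 1*(-83911)) = √(-315590 + 83911) = √(-231679) = I*√231679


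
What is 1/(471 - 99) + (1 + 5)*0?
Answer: 1/372 ≈ 0.0026882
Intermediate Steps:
1/(471 - 99) + (1 + 5)*0 = 1/372 + 6*0 = 1/372 + 0 = 1/372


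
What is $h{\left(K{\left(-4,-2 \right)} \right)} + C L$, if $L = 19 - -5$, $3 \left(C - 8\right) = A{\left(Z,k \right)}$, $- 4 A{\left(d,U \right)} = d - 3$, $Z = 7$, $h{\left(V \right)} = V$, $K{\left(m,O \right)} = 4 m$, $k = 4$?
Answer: $168$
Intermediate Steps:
$A{\left(d,U \right)} = \frac{3}{4} - \frac{d}{4}$ ($A{\left(d,U \right)} = - \frac{d - 3}{4} = - \frac{-3 + d}{4} = \frac{3}{4} - \frac{d}{4}$)
$C = \frac{23}{3}$ ($C = 8 + \frac{\frac{3}{4} - \frac{7}{4}}{3} = 8 + \frac{1}{3} \left(-1\right) = 8 - \frac{1}{3} = \frac{23}{3} \approx 7.6667$)
$L = 24$ ($L = 19 + 5 = 24$)
$h{\left(K{\left(-4,-2 \right)} \right)} + C L = 4 \left(-4\right) + \frac{23}{3} \cdot 24 = -16 + 184 = 168$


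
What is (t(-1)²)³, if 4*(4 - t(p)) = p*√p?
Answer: (16 + I)⁶/4096 ≈ 3856.9 + 1516.0*I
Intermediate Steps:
t(p) = 4 - p^(3/2)/4 (t(p) = 4 - p*√p/4 = 4 - p^(3/2)/4)
(t(-1)²)³ = ((4 - (-1)*I/4)²)³ = ((4 + I/4)²)³ = (4 + I/4)⁶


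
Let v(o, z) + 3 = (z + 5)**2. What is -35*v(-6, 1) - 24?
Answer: -1179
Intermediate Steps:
v(o, z) = -3 + (5 + z)**2 (v(o, z) = -3 + (z + 5)**2 = -3 + (5 + z)**2)
-35*v(-6, 1) - 24 = -35*(-3 + (5 + 1)**2) - 24 = -35*(-3 + 6**2) - 24 = -35*(-3 + 36) - 24 = -35*33 - 24 = -1155 - 24 = -1179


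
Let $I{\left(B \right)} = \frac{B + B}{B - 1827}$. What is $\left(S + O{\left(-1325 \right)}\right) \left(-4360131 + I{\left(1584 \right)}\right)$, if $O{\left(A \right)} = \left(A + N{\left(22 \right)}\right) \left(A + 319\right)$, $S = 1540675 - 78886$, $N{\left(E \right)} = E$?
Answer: $- \frac{326402078708623}{27} \approx -1.2089 \cdot 10^{13}$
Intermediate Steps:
$S = 1461789$ ($S = 1540675 - 78886 = 1461789$)
$O{\left(A \right)} = \left(22 + A\right) \left(319 + A\right)$ ($O{\left(A \right)} = \left(A + 22\right) \left(A + 319\right) = \left(22 + A\right) \left(319 + A\right)$)
$I{\left(B \right)} = \frac{2 B}{-1827 + B}$
$\left(S + O{\left(-1325 \right)}\right) \left(-4360131 + I{\left(1584 \right)}\right) = \left(1461789 + \left(7018 + \left(-1325\right)^{2} + 341 \left(-1325\right)\right)\right) \left(-4360131 + 2 \cdot 1584 \frac{1}{-1827 + 1584}\right) = \left(1461789 + \left(7018 + 1755625 - 451825\right)\right) \left(-4360131 + 2 \cdot 1584 \frac{1}{-243}\right) = \left(1461789 + 1310818\right) \left(-4360131 + 2 \cdot 1584 \left(- \frac{1}{243}\right)\right) = 2772607 \left(-4360131 - \frac{352}{27}\right) = 2772607 \left(- \frac{117723889}{27}\right) = - \frac{326402078708623}{27}$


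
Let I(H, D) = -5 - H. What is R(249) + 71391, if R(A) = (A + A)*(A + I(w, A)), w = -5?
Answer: 195393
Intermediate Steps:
R(A) = 2*A² (R(A) = (A + A)*(A + (-5 - 1*(-5))) = (2*A)*(A + (-5 + 5)) = (2*A)*(A + 0) = (2*A)*A = 2*A²)
R(249) + 71391 = 2*249² + 71391 = 2*62001 + 71391 = 124002 + 71391 = 195393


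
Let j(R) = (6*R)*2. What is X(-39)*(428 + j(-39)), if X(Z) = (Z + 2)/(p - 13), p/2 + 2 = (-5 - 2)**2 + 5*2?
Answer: 1480/101 ≈ 14.653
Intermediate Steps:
j(R) = 12*R
p = 114 (p = -4 + 2*((-5 - 2)**2 + 5*2) = -4 + 2*((-7)**2 + 10) = -4 + 2*(49 + 10) = -4 + 2*59 = -4 + 118 = 114)
X(Z) = 2/101 + Z/101 (X(Z) = (Z + 2)/(114 - 13) = (2 + Z)/101 = (2 + Z)*(1/101) = 2/101 + Z/101)
X(-39)*(428 + j(-39)) = (2/101 + (1/101)*(-39))*(428 + 12*(-39)) = (2/101 - 39/101)*(428 - 468) = -37/101*(-40) = 1480/101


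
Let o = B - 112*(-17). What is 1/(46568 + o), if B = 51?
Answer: 1/48523 ≈ 2.0609e-5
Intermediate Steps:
o = 1955 (o = 51 - 112*(-17) = 51 + 1904 = 1955)
1/(46568 + o) = 1/(46568 + 1955) = 1/48523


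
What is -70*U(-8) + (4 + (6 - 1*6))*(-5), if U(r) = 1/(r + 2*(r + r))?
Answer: -73/4 ≈ -18.250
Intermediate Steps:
U(r) = 1/(5*r) (U(r) = 1/(r + 2*(2*r)) = 1/(r + 4*r) = 1/(5*r))
-70*U(-8) + (4 + (6 - 1*6))*(-5) = -14/(-8) + (4 + (6 - 1*6))*(-5) = -14*(-1)/8 + (4 + (6 - 6))*(-5) = -70*(-1/40) + (4 + 0)*(-5) = 7/4 + 4*(-5) = 7/4 - 20 = -73/4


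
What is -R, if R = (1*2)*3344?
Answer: -6688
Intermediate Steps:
R = 6688 (R = 2*3344 = 6688)
-R = -1*6688 = -6688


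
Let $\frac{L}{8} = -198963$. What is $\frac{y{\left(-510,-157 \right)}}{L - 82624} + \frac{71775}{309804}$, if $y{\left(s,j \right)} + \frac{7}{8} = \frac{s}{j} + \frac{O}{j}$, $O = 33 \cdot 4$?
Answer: $\frac{1143477789625}{4935637656896} \approx 0.23168$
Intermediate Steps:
$L = -1591704$ ($L = 8 \left(-198963\right) = -1591704$)
$O = 132$
$y{\left(s,j \right)} = - \frac{7}{8} + \frac{132}{j} + \frac{s}{j}$ ($y{\left(s,j \right)} = - \frac{7}{8} + \left(\frac{s}{j} + \frac{132}{j}\right) = - \frac{7}{8} + \left(\frac{132}{j} + \frac{s}{j}\right) = - \frac{7}{8} + \frac{132}{j} + \frac{s}{j}$)
$\frac{y{\left(-510,-157 \right)}}{L - 82624} + \frac{71775}{309804} = \frac{\frac{1}{-157} \left(132 - 510 - - \frac{1099}{8}\right)}{-1591704 - 82624} + \frac{71775}{309804} = \frac{\left(- \frac{1}{157}\right) \left(132 - 510 + \frac{1099}{8}\right)}{-1591704 - 82624} + 71775 \cdot \frac{1}{309804} = \frac{\left(- \frac{1}{157}\right) \left(- \frac{1925}{8}\right)}{-1674328} + \frac{2175}{9388} = \frac{1925}{1256} \left(- \frac{1}{1674328}\right) + \frac{2175}{9388} = - \frac{1925}{2102955968} + \frac{2175}{9388} = \frac{1143477789625}{4935637656896}$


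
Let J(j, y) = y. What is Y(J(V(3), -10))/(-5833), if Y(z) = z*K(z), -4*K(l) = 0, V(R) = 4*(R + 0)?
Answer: 0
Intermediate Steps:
V(R) = 4*R
K(l) = 0 (K(l) = -1/4*0 = 0)
Y(z) = 0 (Y(z) = z*0 = 0)
Y(J(V(3), -10))/(-5833) = 0/(-5833) = 0*(-1/5833) = 0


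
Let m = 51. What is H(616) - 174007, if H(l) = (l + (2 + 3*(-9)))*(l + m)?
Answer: 220190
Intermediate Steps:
H(l) = (-25 + l)*(51 + l) (H(l) = (l + (2 + 3*(-9)))*(l + 51) = (l + (2 - 27))*(51 + l) = (l - 25)*(51 + l) = (-25 + l)*(51 + l))
H(616) - 174007 = (-1275 + 616² + 26*616) - 174007 = (-1275 + 379456 + 16016) - 174007 = 394197 - 174007 = 220190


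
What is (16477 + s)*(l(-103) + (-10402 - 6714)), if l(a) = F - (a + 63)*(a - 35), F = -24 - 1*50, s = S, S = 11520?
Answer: -635811870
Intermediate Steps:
s = 11520
F = -74 (F = -24 - 50 = -74)
l(a) = -74 - (-35 + a)*(63 + a) (l(a) = -74 - (a + 63)*(a - 35) = -74 - (63 + a)*(-35 + a) = -74 - (-35 + a)*(63 + a))
(16477 + s)*(l(-103) + (-10402 - 6714)) = (16477 + 11520)*((2131 - 1*(-103)² - 28*(-103)) + (-10402 - 6714)) = 27997*((2131 - 1*10609 + 2884) - 17116) = 27997*((2131 - 10609 + 2884) - 17116) = 27997*(-5594 - 17116) = 27997*(-22710) = -635811870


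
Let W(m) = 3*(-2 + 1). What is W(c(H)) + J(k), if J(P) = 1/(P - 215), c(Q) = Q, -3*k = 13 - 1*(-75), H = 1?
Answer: -2202/733 ≈ -3.0041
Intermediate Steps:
k = -88/3 (k = -(13 - 1*(-75))/3 = -(13 + 75)/3 = -1/3*88 = -88/3 ≈ -29.333)
J(P) = 1/(-215 + P)
W(m) = -3 (W(m) = 3*(-1) = -3)
W(c(H)) + J(k) = -3 + 1/(-215 - 88/3) = -3 + 1/(-733/3) = -3 - 3/733 = -2202/733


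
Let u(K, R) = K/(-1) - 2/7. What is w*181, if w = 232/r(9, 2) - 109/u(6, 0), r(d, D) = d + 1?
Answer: 1614339/220 ≈ 7337.9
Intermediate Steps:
u(K, R) = -2/7 - K (u(K, R) = K*(-1) - 2*1/7 = -K - 2/7 = -2/7 - K)
r(d, D) = 1 + d
w = 8919/220 (w = 232/(1 + 9) - 109/(-2/7 - 1*6) = 232/10 - 109/(-2/7 - 6) = 232*(1/10) - 109/(-44/7) = 116/5 - 109*(-7/44) = 116/5 + 763/44 = 8919/220 ≈ 40.541)
w*181 = (8919/220)*181 = 1614339/220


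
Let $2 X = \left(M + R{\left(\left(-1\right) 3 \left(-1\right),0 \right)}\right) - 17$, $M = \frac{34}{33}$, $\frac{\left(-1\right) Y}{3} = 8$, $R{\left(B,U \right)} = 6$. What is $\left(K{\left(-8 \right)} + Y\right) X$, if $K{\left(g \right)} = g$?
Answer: $\frac{5264}{33} \approx 159.52$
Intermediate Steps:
$Y = -24$ ($Y = \left(-3\right) 8 = -24$)
$M = \frac{34}{33}$ ($M = 34 \cdot \frac{1}{33} = \frac{34}{33} \approx 1.0303$)
$X = - \frac{329}{66}$ ($X = \frac{\left(\frac{34}{33} + 6\right) - 17}{2} = \frac{\frac{232}{33} - 17}{2} = \frac{1}{2} \left(- \frac{329}{33}\right) = - \frac{329}{66} \approx -4.9848$)
$\left(K{\left(-8 \right)} + Y\right) X = \left(-8 - 24\right) \left(- \frac{329}{66}\right) = \left(-32\right) \left(- \frac{329}{66}\right) = \frac{5264}{33}$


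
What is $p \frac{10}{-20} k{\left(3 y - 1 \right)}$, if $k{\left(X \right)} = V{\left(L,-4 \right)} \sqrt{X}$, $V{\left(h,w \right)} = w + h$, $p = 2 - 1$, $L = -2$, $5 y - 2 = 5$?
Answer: $\frac{12 \sqrt{5}}{5} \approx 5.3666$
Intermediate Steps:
$y = \frac{7}{5}$ ($y = \frac{2}{5} + \frac{1}{5} \cdot 5 = \frac{2}{5} + 1 = \frac{7}{5} \approx 1.4$)
$p = 1$
$V{\left(h,w \right)} = h + w$
$k{\left(X \right)} = - 6 \sqrt{X}$ ($k{\left(X \right)} = \left(-2 - 4\right) \sqrt{X} = - 6 \sqrt{X}$)
$p \frac{10}{-20} k{\left(3 y - 1 \right)} = 1 \frac{10}{-20} \left(- 6 \sqrt{3 \cdot \frac{7}{5} - 1}\right) = 1 \cdot 10 \left(- \frac{1}{20}\right) \left(- 6 \sqrt{\frac{21}{5} - 1}\right) = 1 \left(- \frac{1}{2}\right) \left(- 6 \sqrt{\frac{16}{5}}\right) = - \frac{\left(-6\right) \frac{4 \sqrt{5}}{5}}{2} = - \frac{\left(- \frac{24}{5}\right) \sqrt{5}}{2} = \frac{12 \sqrt{5}}{5}$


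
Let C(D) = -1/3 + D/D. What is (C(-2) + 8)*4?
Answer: 104/3 ≈ 34.667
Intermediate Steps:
C(D) = 2/3 (C(D) = -1*1/3 + 1 = -1/3 + 1 = 2/3)
(C(-2) + 8)*4 = (2/3 + 8)*4 = (26/3)*4 = 104/3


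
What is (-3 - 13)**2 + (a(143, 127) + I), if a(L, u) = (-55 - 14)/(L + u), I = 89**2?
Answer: 735907/90 ≈ 8176.7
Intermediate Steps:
I = 7921
a(L, u) = -69/(L + u)
(-3 - 13)**2 + (a(143, 127) + I) = (-3 - 13)**2 + (-69/(143 + 127) + 7921) = (-16)**2 + (-69/270 + 7921) = 256 + (-69*1/270 + 7921) = 256 + (-23/90 + 7921) = 256 + 712867/90 = 735907/90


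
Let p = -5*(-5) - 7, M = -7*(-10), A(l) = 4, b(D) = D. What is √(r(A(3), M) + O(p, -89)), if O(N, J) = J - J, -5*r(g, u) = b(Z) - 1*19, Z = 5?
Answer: √70/5 ≈ 1.6733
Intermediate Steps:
M = 70
r(g, u) = 14/5 (r(g, u) = -(5 - 1*19)/5 = -(5 - 19)/5 = -⅕*(-14) = 14/5)
p = 18 (p = 25 - 7 = 18)
O(N, J) = 0
√(r(A(3), M) + O(p, -89)) = √(14/5 + 0) = √(14/5) = √70/5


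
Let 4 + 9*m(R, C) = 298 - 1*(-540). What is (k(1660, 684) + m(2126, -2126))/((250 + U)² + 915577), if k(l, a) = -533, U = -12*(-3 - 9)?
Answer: -1321/3212439 ≈ -0.00041121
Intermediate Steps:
U = 144 (U = -12*(-12) = 144)
m(R, C) = 278/3 (m(R, C) = -4/9 + (298 - 1*(-540))/9 = -4/9 + (298 + 540)/9 = -4/9 + (⅑)*838 = -4/9 + 838/9 = 278/3)
(k(1660, 684) + m(2126, -2126))/((250 + U)² + 915577) = (-533 + 278/3)/((250 + 144)² + 915577) = -1321/(3*(394² + 915577)) = -1321/(3*(155236 + 915577)) = -1321/3/1070813 = -1321/3*1/1070813 = -1321/3212439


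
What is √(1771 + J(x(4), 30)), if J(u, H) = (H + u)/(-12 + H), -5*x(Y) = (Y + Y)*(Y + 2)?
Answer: √398730/15 ≈ 42.097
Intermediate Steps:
x(Y) = -2*Y*(2 + Y)/5 (x(Y) = -(Y + Y)*(Y + 2)/5 = -2*Y*(2 + Y)/5)
J(u, H) = (H + u)/(-12 + H)
√(1771 + J(x(4), 30)) = √(1771 + (30 - ⅖*4*(2 + 4))/(-12 + 30)) = √(1771 + (30 - ⅖*4*6)/18) = √(1771 + (30 - 48/5)/18) = √(1771 + (1/18)*(102/5)) = √(1771 + 17/15) = √(26582/15) = √398730/15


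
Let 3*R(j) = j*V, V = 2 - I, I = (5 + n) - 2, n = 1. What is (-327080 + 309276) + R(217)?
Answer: -53846/3 ≈ -17949.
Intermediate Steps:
I = 4 (I = (5 + 1) - 2 = 6 - 2 = 4)
V = -2 (V = 2 - 1*4 = 2 - 4 = -2)
R(j) = -2*j/3 (R(j) = (j*(-2))/3 = (-2*j)/3 = -2*j/3)
(-327080 + 309276) + R(217) = (-327080 + 309276) - ⅔*217 = -17804 - 434/3 = -53846/3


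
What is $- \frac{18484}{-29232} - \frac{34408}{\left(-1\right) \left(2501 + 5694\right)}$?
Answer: $\frac{26302069}{5444460} \approx 4.831$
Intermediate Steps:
$- \frac{18484}{-29232} - \frac{34408}{\left(-1\right) \left(2501 + 5694\right)} = \left(-18484\right) \left(- \frac{1}{29232}\right) - \frac{34408}{\left(-1\right) 8195} = \frac{4621}{7308} - \frac{34408}{-8195} = \frac{4621}{7308} - - \frac{3128}{745} = \frac{4621}{7308} + \frac{3128}{745} = \frac{26302069}{5444460}$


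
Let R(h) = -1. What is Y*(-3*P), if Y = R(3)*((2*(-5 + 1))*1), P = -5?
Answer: 120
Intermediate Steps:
Y = 8 (Y = -2*(-5 + 1) = -2*(-4) = -(-8) = -1*(-8) = 8)
Y*(-3*P) = 8*(-3*(-5)) = 8*15 = 120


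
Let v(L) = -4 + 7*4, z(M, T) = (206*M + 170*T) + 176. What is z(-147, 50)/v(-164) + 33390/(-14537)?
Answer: -52481297/58148 ≈ -902.55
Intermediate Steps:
z(M, T) = 176 + 170*T + 206*M (z(M, T) = (170*T + 206*M) + 176 = 176 + 170*T + 206*M)
v(L) = 24 (v(L) = -4 + 28 = 24)
z(-147, 50)/v(-164) + 33390/(-14537) = (176 + 170*50 + 206*(-147))/24 + 33390/(-14537) = (176 + 8500 - 30282)*(1/24) + 33390*(-1/14537) = -21606*1/24 - 33390/14537 = -3601/4 - 33390/14537 = -52481297/58148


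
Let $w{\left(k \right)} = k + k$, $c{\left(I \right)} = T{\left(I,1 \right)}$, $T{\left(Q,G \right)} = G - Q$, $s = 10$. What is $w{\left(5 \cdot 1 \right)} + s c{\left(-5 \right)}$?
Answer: $70$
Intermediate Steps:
$c{\left(I \right)} = 1 - I$
$w{\left(k \right)} = 2 k$
$w{\left(5 \cdot 1 \right)} + s c{\left(-5 \right)} = 2 \cdot 5 \cdot 1 + 10 \left(1 - -5\right) = 2 \cdot 5 + 10 \left(1 + 5\right) = 10 + 10 \cdot 6 = 10 + 60 = 70$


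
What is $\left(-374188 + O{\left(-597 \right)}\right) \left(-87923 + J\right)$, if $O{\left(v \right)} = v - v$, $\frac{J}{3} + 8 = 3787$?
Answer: $28657562168$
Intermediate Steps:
$J = 11337$ ($J = -24 + 3 \cdot 3787 = -24 + 11361 = 11337$)
$O{\left(v \right)} = 0$
$\left(-374188 + O{\left(-597 \right)}\right) \left(-87923 + J\right) = \left(-374188 + 0\right) \left(-87923 + 11337\right) = \left(-374188\right) \left(-76586\right) = 28657562168$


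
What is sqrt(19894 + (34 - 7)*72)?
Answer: sqrt(21838) ≈ 147.78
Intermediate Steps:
sqrt(19894 + (34 - 7)*72) = sqrt(19894 + 27*72) = sqrt(19894 + 1944) = sqrt(21838)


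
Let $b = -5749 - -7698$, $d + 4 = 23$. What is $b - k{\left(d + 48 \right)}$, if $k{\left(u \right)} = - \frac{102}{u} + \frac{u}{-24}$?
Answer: $\frac{3140929}{1608} \approx 1953.3$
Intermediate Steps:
$d = 19$ ($d = -4 + 23 = 19$)
$b = 1949$ ($b = -5749 + 7698 = 1949$)
$k{\left(u \right)} = - \frac{102}{u} - \frac{u}{24}$ ($k{\left(u \right)} = - \frac{102}{u} + u \left(- \frac{1}{24}\right) = - \frac{102}{u} - \frac{u}{24}$)
$b - k{\left(d + 48 \right)} = 1949 - \left(- \frac{102}{19 + 48} - \frac{19 + 48}{24}\right) = 1949 - \left(- \frac{102}{67} - \frac{67}{24}\right) = 1949 - - \frac{6937}{1608} = 1949 + \frac{6937}{1608} = \frac{3140929}{1608}$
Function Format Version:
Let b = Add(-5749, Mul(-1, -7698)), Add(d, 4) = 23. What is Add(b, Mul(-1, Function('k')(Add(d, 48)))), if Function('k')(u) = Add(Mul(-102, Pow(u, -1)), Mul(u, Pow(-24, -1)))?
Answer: Rational(3140929, 1608) ≈ 1953.3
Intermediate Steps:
d = 19 (d = Add(-4, 23) = 19)
b = 1949 (b = Add(-5749, 7698) = 1949)
Function('k')(u) = Add(Mul(-102, Pow(u, -1)), Mul(Rational(-1, 24), u)) (Function('k')(u) = Add(Mul(-102, Pow(u, -1)), Mul(u, Rational(-1, 24))) = Add(Mul(-102, Pow(u, -1)), Mul(Rational(-1, 24), u)))
Add(b, Mul(-1, Function('k')(Add(d, 48)))) = Add(1949, Mul(-1, Add(Mul(-102, Pow(Add(19, 48), -1)), Mul(Rational(-1, 24), Add(19, 48))))) = Add(1949, Mul(-1, Add(Mul(-102, Pow(67, -1)), Mul(Rational(-1, 24), 67)))) = Add(1949, Mul(-1, Add(Mul(-102, Rational(1, 67)), Rational(-67, 24)))) = Add(1949, Mul(-1, Add(Rational(-102, 67), Rational(-67, 24)))) = Add(1949, Mul(-1, Rational(-6937, 1608))) = Add(1949, Rational(6937, 1608)) = Rational(3140929, 1608)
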